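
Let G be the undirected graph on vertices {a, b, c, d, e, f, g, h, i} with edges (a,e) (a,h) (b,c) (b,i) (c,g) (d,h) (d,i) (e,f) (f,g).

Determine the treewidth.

A width-2 tree decomposition is:
Bags: B1 = {a, e, h}  B2 = {e, f, h}  B3 = {f, g, h}  B4 = {c, g, h}  B5 = {b, c, h}  B6 = {b, h, i}  B7 = {d, h, i}
Tree: B1–B2, B2–B3, B3–B4, B4–B5, B5–B6, B6–B7
Every bag has size at most 3, so the width is 3 − 1 = 2 and tw(G) ≤ 2. Since h–a–e–f–g–c–b–i–d–h is a cycle in G, G is not acyclic. Forests are exactly the graphs of treewidth ≤ 1, so tw(G) ≥ 2. The upper and lower bounds meet at 2, so that is the treewidth.

2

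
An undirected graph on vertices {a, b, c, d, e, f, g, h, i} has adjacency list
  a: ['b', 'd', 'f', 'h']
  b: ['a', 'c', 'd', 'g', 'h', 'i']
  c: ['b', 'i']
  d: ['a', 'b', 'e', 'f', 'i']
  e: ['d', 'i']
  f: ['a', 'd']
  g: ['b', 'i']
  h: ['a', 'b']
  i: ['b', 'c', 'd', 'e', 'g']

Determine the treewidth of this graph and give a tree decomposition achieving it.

Each bag holds 3 vertices, so the decomposition has width 2, which upper-bounds the treewidth. Conversely, {d, e, i} is a clique of size 3, and the vertices of any clique must share a bag in every tree decomposition; so some bag has ≥ 3 vertices and tw(G) ≥ 2. The upper and lower bounds meet at 2, so that is the treewidth.

Treewidth 2.
One such decomposition:
Bags: B1 = {a, d, f}  B2 = {a, b, d}  B3 = {b, d, i}  B4 = {b, g, i}  B5 = {d, e, i}  B6 = {b, c, i}  B7 = {a, b, h}
Tree: B1–B2, B2–B3, B3–B4, B3–B5, B4–B6, B2–B7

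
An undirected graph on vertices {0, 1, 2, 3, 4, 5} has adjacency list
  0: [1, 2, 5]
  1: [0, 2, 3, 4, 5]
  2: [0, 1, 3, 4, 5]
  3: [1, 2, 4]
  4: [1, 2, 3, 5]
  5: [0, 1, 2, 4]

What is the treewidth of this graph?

3

A width-3 tree decomposition is:
Bags: B1 = {1, 2, 4, 5}  B2 = {0, 1, 2, 5}  B3 = {1, 2, 3, 4}
Tree: B1–B2, B1–B3
Each bag holds 4 vertices, so the decomposition has width 3, which upper-bounds the treewidth. On the other hand G contains the 4-clique {0, 1, 2, 5}. A clique must lie in a single bag of any decomposition, so no decomposition can have width below 3. Therefore the treewidth is 3.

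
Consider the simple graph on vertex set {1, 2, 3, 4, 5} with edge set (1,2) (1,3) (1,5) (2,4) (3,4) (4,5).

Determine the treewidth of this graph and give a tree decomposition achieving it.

Treewidth 2.
One optimal decomposition is:
Bags: B1 = {1, 3, 4}  B2 = {1, 2, 4}  B3 = {1, 4, 5}
Tree: B1–B2, B2–B3

Each bag holds 3 vertices, so the decomposition has width 2, which upper-bounds the treewidth. Since 3–1–2–4–3 is a cycle in G, G is not acyclic. Forests are exactly the graphs of treewidth ≤ 1, so tw(G) ≥ 2. The upper and lower bounds meet at 2, so that is the treewidth.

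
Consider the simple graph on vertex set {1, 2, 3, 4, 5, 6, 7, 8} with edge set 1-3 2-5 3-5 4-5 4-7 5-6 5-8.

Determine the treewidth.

A width-1 tree decomposition is:
Bags: B1 = {2, 5}  B2 = {5, 8}  B3 = {3, 5}  B4 = {4, 5}  B5 = {1, 3}  B6 = {5, 6}  B7 = {4, 7}
Tree: B1–B2, B2–B3, B1–B4, B3–B5, B1–B6, B4–B7
Every bag has size at most 2, so the width is 2 − 1 = 1 and tw(G) ≤ 1. Since G has at least one edge (e.g. 2–5), it is not an edgeless graph, so tw(G) ≥ 1. The upper and lower bounds meet at 1, so that is the treewidth.

1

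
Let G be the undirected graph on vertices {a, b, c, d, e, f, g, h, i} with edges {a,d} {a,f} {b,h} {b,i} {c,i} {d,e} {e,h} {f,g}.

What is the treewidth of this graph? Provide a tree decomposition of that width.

Every bag has size at most 2, so the width is 2 − 1 = 1 and tw(G) ≤ 1. Any graph with an edge has treewidth ≥ 1, and G has the edge g–f. Hence tw(G) = 1 exactly.

Treewidth 1.
Bags: B1 = {f, g}  B2 = {a, f}  B3 = {a, d}  B4 = {d, e}  B5 = {e, h}  B6 = {b, h}  B7 = {b, i}  B8 = {c, i}
Tree: B1–B2, B2–B3, B3–B4, B4–B5, B5–B6, B6–B7, B7–B8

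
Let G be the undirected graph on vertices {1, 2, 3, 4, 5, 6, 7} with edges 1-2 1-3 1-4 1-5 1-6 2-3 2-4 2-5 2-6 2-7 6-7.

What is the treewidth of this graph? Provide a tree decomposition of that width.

Treewidth 2.
One such decomposition:
Bags: B1 = {1, 2, 5}  B2 = {1, 2, 6}  B3 = {2, 6, 7}  B4 = {1, 2, 3}  B5 = {1, 2, 4}
Tree: B1–B2, B2–B3, B1–B4, B1–B5

Every bag has size at most 3, so the width is 3 − 1 = 2 and tw(G) ≤ 2. Conversely, {1, 2, 3} is a clique of size 3, and the vertices of any clique must share a bag in every tree decomposition; so some bag has ≥ 3 vertices and tw(G) ≥ 2. The upper and lower bounds meet at 2, so that is the treewidth.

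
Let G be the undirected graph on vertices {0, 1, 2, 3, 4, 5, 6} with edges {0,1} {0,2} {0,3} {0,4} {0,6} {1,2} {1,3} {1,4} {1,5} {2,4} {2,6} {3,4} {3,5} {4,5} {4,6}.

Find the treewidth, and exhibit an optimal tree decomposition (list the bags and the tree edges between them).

Treewidth 3.
One such decomposition:
Bags: B1 = {0, 1, 2, 4}  B2 = {0, 1, 3, 4}  B3 = {1, 3, 4, 5}  B4 = {0, 2, 4, 6}
Tree: B1–B2, B2–B3, B1–B4

Every bag has size at most 4, so the width is 4 − 1 = 3 and tw(G) ≤ 3. Conversely, {0, 1, 2, 4} is a clique of size 4, and the vertices of any clique must share a bag in every tree decomposition; so some bag has ≥ 4 vertices and tw(G) ≥ 3. The upper and lower bounds meet at 3, so that is the treewidth.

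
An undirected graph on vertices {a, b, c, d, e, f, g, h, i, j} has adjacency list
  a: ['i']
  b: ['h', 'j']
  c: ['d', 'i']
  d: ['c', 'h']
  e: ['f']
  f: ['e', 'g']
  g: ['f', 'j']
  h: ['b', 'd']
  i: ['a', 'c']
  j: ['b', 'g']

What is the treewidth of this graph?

1

A width-1 tree decomposition is:
Bags: B1 = {e, f}  B2 = {f, g}  B3 = {g, j}  B4 = {b, j}  B5 = {b, h}  B6 = {d, h}  B7 = {c, d}  B8 = {c, i}  B9 = {a, i}
Tree: B1–B2, B2–B3, B3–B4, B4–B5, B5–B6, B6–B7, B7–B8, B8–B9
Every bag has size at most 2, so the width is 2 − 1 = 1 and tw(G) ≤ 1. Since G has at least one edge (e.g. e–f), it is not an edgeless graph, so tw(G) ≥ 1. Therefore the treewidth is 1.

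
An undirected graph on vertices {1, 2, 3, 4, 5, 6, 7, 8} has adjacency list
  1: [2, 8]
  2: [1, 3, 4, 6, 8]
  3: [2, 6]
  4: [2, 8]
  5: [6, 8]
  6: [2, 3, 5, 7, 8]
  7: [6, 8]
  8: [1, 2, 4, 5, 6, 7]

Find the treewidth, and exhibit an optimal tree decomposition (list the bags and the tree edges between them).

The largest bag has 3 vertices, giving width 2; this decomposition certifies tw(G) ≤ 2. On the other hand G contains the 3-clique {1, 2, 8}. A clique must lie in a single bag of any decomposition, so no decomposition can have width below 2. Hence tw(G) = 2 exactly.

Treewidth 2.
One such decomposition:
Bags: B1 = {1, 2, 8}  B2 = {2, 6, 8}  B3 = {2, 4, 8}  B4 = {2, 3, 6}  B5 = {5, 6, 8}  B6 = {6, 7, 8}
Tree: B1–B2, B2–B3, B2–B4, B2–B5, B2–B6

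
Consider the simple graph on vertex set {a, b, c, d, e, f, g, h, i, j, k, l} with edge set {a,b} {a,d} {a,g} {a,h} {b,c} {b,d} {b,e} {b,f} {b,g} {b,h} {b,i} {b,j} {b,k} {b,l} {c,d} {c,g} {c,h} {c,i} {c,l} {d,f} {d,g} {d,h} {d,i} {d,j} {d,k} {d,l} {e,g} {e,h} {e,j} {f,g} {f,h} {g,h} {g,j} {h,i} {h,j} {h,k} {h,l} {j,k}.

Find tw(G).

A width-4 tree decomposition is:
Bags: B1 = {b, d, f, g, h}  B2 = {b, d, g, h, j}  B3 = {b, e, g, h, j}  B4 = {b, c, d, g, h}  B5 = {b, c, d, h, i}  B6 = {b, c, d, h, l}  B7 = {b, d, h, j, k}  B8 = {a, b, d, g, h}
Tree: B1–B2, B2–B3, B1–B4, B4–B5, B5–B6, B2–B7, B1–B8
Every bag has size at most 5, so the width is 5 − 1 = 4 and tw(G) ≤ 4. For the lower bound, the 5 vertices {b, d, g, h, j} are pairwise adjacent, and any tree decomposition puts a clique entirely inside one bag — forcing width ≥ 4. The upper and lower bounds meet at 4, so that is the treewidth.

4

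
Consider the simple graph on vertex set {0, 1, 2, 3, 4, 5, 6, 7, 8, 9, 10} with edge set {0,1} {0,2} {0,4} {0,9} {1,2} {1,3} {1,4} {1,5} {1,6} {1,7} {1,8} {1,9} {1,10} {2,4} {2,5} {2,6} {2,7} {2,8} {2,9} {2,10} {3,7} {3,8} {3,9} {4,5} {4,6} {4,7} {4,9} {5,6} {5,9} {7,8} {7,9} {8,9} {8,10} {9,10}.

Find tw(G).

4

A width-4 tree decomposition is:
Bags: B1 = {0, 1, 2, 4, 9}  B2 = {1, 2, 4, 7, 9}  B3 = {1, 2, 7, 8, 9}  B4 = {1, 2, 4, 5, 9}  B5 = {1, 2, 8, 9, 10}  B6 = {1, 3, 7, 8, 9}  B7 = {1, 2, 4, 5, 6}
Tree: B1–B2, B2–B3, B2–B4, B3–B5, B3–B6, B4–B7
Every bag has size at most 5, so the width is 5 − 1 = 4 and tw(G) ≤ 4. For the lower bound, the 5 vertices {1, 2, 8, 9, 10} are pairwise adjacent, and any tree decomposition puts a clique entirely inside one bag — forcing width ≥ 4. The upper and lower bounds meet at 4, so that is the treewidth.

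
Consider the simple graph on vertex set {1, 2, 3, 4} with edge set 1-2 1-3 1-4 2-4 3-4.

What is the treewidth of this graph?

2

A width-2 tree decomposition is:
Bags: B1 = {1, 2, 4}  B2 = {1, 3, 4}
Tree: B1–B2
Each bag holds 3 vertices, so the decomposition has width 2, which upper-bounds the treewidth. Conversely, {1, 2, 4} is a clique of size 3, and the vertices of any clique must share a bag in every tree decomposition; so some bag has ≥ 3 vertices and tw(G) ≥ 2. The upper and lower bounds meet at 2, so that is the treewidth.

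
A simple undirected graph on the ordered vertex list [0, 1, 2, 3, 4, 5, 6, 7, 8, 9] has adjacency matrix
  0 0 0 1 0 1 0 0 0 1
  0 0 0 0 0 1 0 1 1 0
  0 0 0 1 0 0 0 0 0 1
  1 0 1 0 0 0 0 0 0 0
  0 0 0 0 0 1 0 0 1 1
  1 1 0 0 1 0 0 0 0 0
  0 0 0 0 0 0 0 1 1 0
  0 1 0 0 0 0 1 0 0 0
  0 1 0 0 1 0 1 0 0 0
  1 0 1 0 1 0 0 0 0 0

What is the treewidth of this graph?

2

A width-2 tree decomposition is:
Bags: B1 = {2, 3, 9}  B2 = {0, 3, 9}  B3 = {0, 4, 9}  B4 = {0, 4, 5}  B5 = {4, 5, 8}  B6 = {1, 5, 8}  B7 = {1, 6, 8}  B8 = {1, 6, 7}
Tree: B1–B2, B2–B3, B3–B4, B4–B5, B5–B6, B6–B7, B7–B8
Each bag holds 3 vertices, so the decomposition has width 2, which upper-bounds the treewidth. For the lower bound, G contains the cycle 2–3–0–9–2, so G is not a forest; only forests have treewidth ≤ 1, hence tw(G) ≥ 2. The upper and lower bounds meet at 2, so that is the treewidth.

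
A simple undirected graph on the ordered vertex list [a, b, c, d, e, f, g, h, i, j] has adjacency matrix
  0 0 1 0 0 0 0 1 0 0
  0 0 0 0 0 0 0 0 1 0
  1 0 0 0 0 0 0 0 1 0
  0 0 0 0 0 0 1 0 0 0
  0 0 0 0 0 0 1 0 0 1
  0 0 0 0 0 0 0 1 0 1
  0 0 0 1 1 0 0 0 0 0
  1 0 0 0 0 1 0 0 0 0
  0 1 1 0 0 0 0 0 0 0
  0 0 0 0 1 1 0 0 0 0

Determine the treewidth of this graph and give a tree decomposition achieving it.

Treewidth 1.
Bags: B1 = {b, i}  B2 = {c, i}  B3 = {a, c}  B4 = {a, h}  B5 = {f, h}  B6 = {f, j}  B7 = {e, j}  B8 = {e, g}  B9 = {d, g}
Tree: B1–B2, B2–B3, B3–B4, B4–B5, B5–B6, B6–B7, B7–B8, B8–B9

Every bag has size at most 2, so the width is 2 − 1 = 1 and tw(G) ≤ 1. Any graph with an edge has treewidth ≥ 1, and G has the edge b–i. Therefore the treewidth is 1.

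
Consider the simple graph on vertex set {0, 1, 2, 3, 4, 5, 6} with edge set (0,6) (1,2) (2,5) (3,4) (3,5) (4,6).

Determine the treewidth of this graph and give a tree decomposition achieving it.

Treewidth 1.
Bags: B1 = {1, 2}  B2 = {2, 5}  B3 = {3, 5}  B4 = {3, 4}  B5 = {4, 6}  B6 = {0, 6}
Tree: B1–B2, B2–B3, B3–B4, B4–B5, B5–B6

Each bag holds 2 vertices, so the decomposition has width 1, which upper-bounds the treewidth. Since G has at least one edge (e.g. 1–2), it is not an edgeless graph, so tw(G) ≥ 1. The upper and lower bounds meet at 1, so that is the treewidth.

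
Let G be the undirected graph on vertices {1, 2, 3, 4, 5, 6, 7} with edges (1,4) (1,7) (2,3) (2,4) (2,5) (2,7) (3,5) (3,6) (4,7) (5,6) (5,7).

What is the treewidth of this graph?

A width-2 tree decomposition is:
Bags: B1 = {1, 4, 7}  B2 = {2, 4, 7}  B3 = {2, 5, 7}  B4 = {2, 3, 5}  B5 = {3, 5, 6}
Tree: B1–B2, B2–B3, B3–B4, B4–B5
The largest bag has 3 vertices, giving width 2; this decomposition certifies tw(G) ≤ 2. On the other hand G contains the 3-clique {1, 4, 7}. A clique must lie in a single bag of any decomposition, so no decomposition can have width below 2. The upper and lower bounds meet at 2, so that is the treewidth.

2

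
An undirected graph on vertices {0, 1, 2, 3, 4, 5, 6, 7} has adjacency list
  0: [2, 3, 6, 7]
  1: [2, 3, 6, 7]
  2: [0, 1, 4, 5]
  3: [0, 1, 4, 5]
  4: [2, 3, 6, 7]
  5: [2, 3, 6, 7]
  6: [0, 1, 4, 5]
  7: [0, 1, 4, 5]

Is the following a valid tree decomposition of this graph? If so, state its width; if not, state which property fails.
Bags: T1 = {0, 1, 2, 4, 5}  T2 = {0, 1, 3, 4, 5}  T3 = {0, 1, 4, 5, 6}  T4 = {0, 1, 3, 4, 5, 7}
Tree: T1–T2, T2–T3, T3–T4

No — bags containing vertex 3 are not connected in the tree.

A tree decomposition must satisfy three properties: every vertex lies in some bag; for every edge, both endpoints lie together in some bag; and for every vertex, the bags containing it form a connected subtree. Here bags containing vertex 3 are not connected in the tree, so the decomposition is invalid.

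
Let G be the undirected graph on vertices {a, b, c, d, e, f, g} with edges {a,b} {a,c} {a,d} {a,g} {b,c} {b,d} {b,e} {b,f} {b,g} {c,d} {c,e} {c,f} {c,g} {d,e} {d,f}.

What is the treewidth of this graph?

3

A width-3 tree decomposition is:
Bags: B1 = {b, c, d, f}  B2 = {a, b, c, d}  B3 = {b, c, d, e}  B4 = {a, b, c, g}
Tree: B1–B2, B2–B3, B2–B4
The largest bag has 4 vertices, giving width 3; this decomposition certifies tw(G) ≤ 3. For the lower bound, the 4 vertices {b, c, d, e} are pairwise adjacent, and any tree decomposition puts a clique entirely inside one bag — forcing width ≥ 3. Therefore the treewidth is 3.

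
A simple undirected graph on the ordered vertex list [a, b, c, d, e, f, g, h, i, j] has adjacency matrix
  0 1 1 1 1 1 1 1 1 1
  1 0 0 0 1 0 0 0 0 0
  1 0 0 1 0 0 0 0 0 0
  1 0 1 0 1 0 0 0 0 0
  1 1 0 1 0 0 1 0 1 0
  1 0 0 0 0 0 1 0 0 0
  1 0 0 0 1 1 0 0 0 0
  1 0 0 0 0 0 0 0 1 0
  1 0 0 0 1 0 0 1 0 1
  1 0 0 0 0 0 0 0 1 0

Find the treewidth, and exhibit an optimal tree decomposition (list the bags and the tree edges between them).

The largest bag has 3 vertices, giving width 2; this decomposition certifies tw(G) ≤ 2. Conversely, {a, f, g} is a clique of size 3, and the vertices of any clique must share a bag in every tree decomposition; so some bag has ≥ 3 vertices and tw(G) ≥ 2. Combining the bounds, tw(G) = 2.

Treewidth 2.
One optimal decomposition is:
Bags: B1 = {a, d, e}  B2 = {a, e, i}  B3 = {a, e, g}  B4 = {a, h, i}  B5 = {a, i, j}  B6 = {a, f, g}  B7 = {a, b, e}  B8 = {a, c, d}
Tree: B1–B2, B2–B3, B2–B4, B4–B5, B3–B6, B1–B7, B1–B8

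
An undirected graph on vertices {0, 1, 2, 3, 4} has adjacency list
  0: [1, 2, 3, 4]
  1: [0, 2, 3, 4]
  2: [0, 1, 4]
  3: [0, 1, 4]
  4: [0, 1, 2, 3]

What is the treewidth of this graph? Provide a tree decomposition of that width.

Each bag holds 4 vertices, so the decomposition has width 3, which upper-bounds the treewidth. Conversely, {0, 1, 2, 4} is a clique of size 4, and the vertices of any clique must share a bag in every tree decomposition; so some bag has ≥ 4 vertices and tw(G) ≥ 3. Therefore the treewidth is 3.

Treewidth 3.
One optimal decomposition is:
Bags: B1 = {0, 1, 2, 4}  B2 = {0, 1, 3, 4}
Tree: B1–B2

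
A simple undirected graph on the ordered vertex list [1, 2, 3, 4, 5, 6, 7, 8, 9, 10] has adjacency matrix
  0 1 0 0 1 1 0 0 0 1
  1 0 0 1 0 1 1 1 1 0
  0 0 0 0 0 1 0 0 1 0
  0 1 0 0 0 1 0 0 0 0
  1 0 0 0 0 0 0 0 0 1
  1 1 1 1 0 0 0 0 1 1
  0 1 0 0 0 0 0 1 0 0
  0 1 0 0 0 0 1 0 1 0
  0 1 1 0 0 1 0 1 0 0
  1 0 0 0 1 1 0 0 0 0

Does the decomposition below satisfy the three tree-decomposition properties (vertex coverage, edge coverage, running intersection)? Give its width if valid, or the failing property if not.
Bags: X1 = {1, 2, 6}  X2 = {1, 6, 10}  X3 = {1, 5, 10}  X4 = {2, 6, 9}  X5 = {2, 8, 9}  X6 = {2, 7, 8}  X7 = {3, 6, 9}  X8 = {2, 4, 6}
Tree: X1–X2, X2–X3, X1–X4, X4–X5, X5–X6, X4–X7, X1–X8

Vertex coverage: the bags together contain {1, 2, 3, 4, 5, 6, 7, 8, 9, 10}, the full vertex set. Edge coverage: each edge of G has both endpoints in at least one bag. Running intersection: for every vertex, the bags containing it form a connected subtree. All three properties hold, so this is a valid tree decomposition of width max|bag| − 1 = 2, and hence tw(G) ≤ 2.

Yes; width 2.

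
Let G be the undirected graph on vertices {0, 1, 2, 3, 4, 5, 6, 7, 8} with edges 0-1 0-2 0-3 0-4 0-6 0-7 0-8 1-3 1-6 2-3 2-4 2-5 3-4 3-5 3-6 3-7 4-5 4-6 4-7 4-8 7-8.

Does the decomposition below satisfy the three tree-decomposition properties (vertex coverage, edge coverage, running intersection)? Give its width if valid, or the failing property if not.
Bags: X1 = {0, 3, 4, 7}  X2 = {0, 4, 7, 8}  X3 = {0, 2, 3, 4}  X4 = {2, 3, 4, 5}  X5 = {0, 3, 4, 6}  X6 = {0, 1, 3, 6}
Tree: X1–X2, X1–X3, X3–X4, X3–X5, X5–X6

Yes; width 3.

Every vertex of G appears in some bag (union = {0, 1, 2, 3, 4, 5, 6, 7, 8}); every edge is covered by a bag; and for each vertex v the set of bags containing v is connected in the bag tree. The decomposition is therefore valid. The largest bag has 4 vertices, so the width is 3.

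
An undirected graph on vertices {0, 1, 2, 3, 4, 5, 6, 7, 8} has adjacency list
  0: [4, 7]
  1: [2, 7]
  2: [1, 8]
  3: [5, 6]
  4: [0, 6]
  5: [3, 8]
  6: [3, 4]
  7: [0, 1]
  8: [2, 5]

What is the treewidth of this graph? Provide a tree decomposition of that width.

Treewidth 2.
One such decomposition:
Bags: B1 = {2, 5, 8}  B2 = {2, 3, 5}  B3 = {2, 3, 6}  B4 = {2, 4, 6}  B5 = {0, 2, 4}  B6 = {0, 2, 7}  B7 = {1, 2, 7}
Tree: B1–B2, B2–B3, B3–B4, B4–B5, B5–B6, B6–B7

The largest bag has 3 vertices, giving width 2; this decomposition certifies tw(G) ≤ 2. Since 2–8–5–3–6–4–0–7–1–2 is a cycle in G, G is not acyclic. Forests are exactly the graphs of treewidth ≤ 1, so tw(G) ≥ 2. Therefore the treewidth is 2.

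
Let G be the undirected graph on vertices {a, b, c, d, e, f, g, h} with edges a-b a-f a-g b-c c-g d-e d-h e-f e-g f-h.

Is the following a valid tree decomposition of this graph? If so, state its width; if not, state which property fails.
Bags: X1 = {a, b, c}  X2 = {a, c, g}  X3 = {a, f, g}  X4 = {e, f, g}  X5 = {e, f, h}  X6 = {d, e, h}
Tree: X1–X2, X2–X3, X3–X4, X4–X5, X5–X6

Vertex coverage: the bags together contain {a, b, c, d, e, f, g, h}, the full vertex set. Edge coverage: each edge of G has both endpoints in at least one bag. Running intersection: for every vertex, the bags containing it form a connected subtree. All three properties hold, so this is a valid tree decomposition of width max|bag| − 1 = 2, and hence tw(G) ≤ 2.

Yes; width 2.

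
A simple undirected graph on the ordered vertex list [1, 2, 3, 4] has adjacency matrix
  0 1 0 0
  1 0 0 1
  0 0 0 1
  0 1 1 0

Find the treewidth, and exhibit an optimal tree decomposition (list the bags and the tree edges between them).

Every bag has size at most 2, so the width is 2 − 1 = 1 and tw(G) ≤ 1. Since G has at least one edge (e.g. 1–2), it is not an edgeless graph, so tw(G) ≥ 1. Hence tw(G) = 1 exactly.

Treewidth 1.
One optimal decomposition is:
Bags: B1 = {1, 2}  B2 = {2, 4}  B3 = {3, 4}
Tree: B1–B2, B2–B3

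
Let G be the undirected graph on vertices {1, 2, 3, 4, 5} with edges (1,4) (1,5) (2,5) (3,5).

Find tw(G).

1

A width-1 tree decomposition is:
Bags: B1 = {2, 5}  B2 = {1, 5}  B3 = {1, 4}  B4 = {3, 5}
Tree: B1–B2, B2–B3, B1–B4
The largest bag has 2 vertices, giving width 1; this decomposition certifies tw(G) ≤ 1. G has an edge, so its treewidth is at least 1. Combining the bounds, tw(G) = 1.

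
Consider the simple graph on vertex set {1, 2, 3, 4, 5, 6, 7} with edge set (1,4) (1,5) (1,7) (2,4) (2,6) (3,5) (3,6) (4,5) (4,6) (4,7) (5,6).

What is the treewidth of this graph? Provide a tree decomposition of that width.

Treewidth 2.
One such decomposition:
Bags: B1 = {3, 5, 6}  B2 = {4, 5, 6}  B3 = {1, 4, 5}  B4 = {1, 4, 7}  B5 = {2, 4, 6}
Tree: B1–B2, B2–B3, B3–B4, B2–B5

Every bag has size at most 3, so the width is 3 − 1 = 2 and tw(G) ≤ 2. Conversely, {3, 5, 6} is a clique of size 3, and the vertices of any clique must share a bag in every tree decomposition; so some bag has ≥ 3 vertices and tw(G) ≥ 2. The upper and lower bounds meet at 2, so that is the treewidth.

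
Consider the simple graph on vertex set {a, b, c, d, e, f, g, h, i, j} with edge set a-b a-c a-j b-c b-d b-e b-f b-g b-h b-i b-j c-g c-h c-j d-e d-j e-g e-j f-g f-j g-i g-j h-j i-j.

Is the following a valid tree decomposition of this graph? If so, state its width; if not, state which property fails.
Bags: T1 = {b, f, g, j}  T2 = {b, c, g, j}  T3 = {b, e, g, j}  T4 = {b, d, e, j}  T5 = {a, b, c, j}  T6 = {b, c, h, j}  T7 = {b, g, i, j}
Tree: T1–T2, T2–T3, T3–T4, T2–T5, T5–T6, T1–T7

Vertex coverage: the bags together contain {a, b, c, d, e, f, g, h, i, j}, the full vertex set. Edge coverage: each edge of G has both endpoints in at least one bag. Running intersection: for every vertex, the bags containing it form a connected subtree. All three properties hold, so this is a valid tree decomposition of width max|bag| − 1 = 3, and hence tw(G) ≤ 3.

Yes; width 3.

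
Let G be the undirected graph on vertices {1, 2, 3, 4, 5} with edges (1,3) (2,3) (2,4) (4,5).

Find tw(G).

1

A width-1 tree decomposition is:
Bags: B1 = {1, 3}  B2 = {2, 3}  B3 = {2, 4}  B4 = {4, 5}
Tree: B1–B2, B2–B3, B3–B4
Every bag has size at most 2, so the width is 2 − 1 = 1 and tw(G) ≤ 1. Since G has at least one edge (e.g. 1–3), it is not an edgeless graph, so tw(G) ≥ 1. The upper and lower bounds meet at 1, so that is the treewidth.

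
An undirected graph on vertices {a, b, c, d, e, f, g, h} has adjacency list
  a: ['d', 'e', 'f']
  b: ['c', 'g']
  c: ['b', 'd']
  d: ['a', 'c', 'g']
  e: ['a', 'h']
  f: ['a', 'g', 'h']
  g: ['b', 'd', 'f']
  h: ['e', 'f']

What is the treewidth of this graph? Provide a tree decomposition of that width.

Each bag holds 3 vertices, so the decomposition has width 2, which upper-bounds the treewidth. For the lower bound, G contains the cycle e–h–f–a–e, so G is not a forest; only forests have treewidth ≤ 1, hence tw(G) ≥ 2. The upper and lower bounds meet at 2, so that is the treewidth.

Treewidth 2.
One such decomposition:
Bags: B1 = {a, e, h}  B2 = {a, f, h}  B3 = {a, d, f}  B4 = {d, f, g}  B5 = {c, d, g}  B6 = {b, c, g}
Tree: B1–B2, B2–B3, B3–B4, B4–B5, B5–B6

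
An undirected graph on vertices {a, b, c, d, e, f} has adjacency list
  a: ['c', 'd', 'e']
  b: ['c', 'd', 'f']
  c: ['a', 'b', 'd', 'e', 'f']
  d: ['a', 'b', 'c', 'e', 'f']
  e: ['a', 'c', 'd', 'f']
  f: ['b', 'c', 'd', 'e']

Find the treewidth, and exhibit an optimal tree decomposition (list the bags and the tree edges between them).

Each bag holds 4 vertices, so the decomposition has width 3, which upper-bounds the treewidth. On the other hand G contains the 4-clique {a, c, d, e}. A clique must lie in a single bag of any decomposition, so no decomposition can have width below 3. The upper and lower bounds meet at 3, so that is the treewidth.

Treewidth 3.
One optimal decomposition is:
Bags: B1 = {b, c, d, f}  B2 = {c, d, e, f}  B3 = {a, c, d, e}
Tree: B1–B2, B2–B3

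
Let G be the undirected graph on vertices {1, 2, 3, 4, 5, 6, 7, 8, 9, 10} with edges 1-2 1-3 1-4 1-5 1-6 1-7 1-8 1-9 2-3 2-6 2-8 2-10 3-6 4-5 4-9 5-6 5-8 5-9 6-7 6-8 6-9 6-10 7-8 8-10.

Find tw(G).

3

A width-3 tree decomposition is:
Bags: B1 = {1, 5, 6, 8}  B2 = {1, 6, 7, 8}  B3 = {1, 5, 6, 9}  B4 = {1, 2, 6, 8}  B5 = {1, 4, 5, 9}  B6 = {2, 6, 8, 10}  B7 = {1, 2, 3, 6}
Tree: B1–B2, B1–B3, B2–B4, B3–B5, B4–B6, B4–B7
Every bag has size at most 4, so the width is 4 − 1 = 3 and tw(G) ≤ 3. On the other hand G contains the 4-clique {1, 4, 5, 9}. A clique must lie in a single bag of any decomposition, so no decomposition can have width below 3. Hence tw(G) = 3 exactly.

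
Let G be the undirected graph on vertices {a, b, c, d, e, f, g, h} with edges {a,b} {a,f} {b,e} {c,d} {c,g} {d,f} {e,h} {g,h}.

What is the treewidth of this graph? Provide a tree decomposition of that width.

Treewidth 2.
One such decomposition:
Bags: B1 = {a, b, e}  B2 = {a, e, f}  B3 = {d, e, f}  B4 = {c, d, e}  B5 = {c, e, g}  B6 = {e, g, h}
Tree: B1–B2, B2–B3, B3–B4, B4–B5, B5–B6

Every bag has size at most 3, so the width is 3 − 1 = 2 and tw(G) ≤ 2. Since e–b–a–f–d–c–g–h–e is a cycle in G, G is not acyclic. Forests are exactly the graphs of treewidth ≤ 1, so tw(G) ≥ 2. Hence tw(G) = 2 exactly.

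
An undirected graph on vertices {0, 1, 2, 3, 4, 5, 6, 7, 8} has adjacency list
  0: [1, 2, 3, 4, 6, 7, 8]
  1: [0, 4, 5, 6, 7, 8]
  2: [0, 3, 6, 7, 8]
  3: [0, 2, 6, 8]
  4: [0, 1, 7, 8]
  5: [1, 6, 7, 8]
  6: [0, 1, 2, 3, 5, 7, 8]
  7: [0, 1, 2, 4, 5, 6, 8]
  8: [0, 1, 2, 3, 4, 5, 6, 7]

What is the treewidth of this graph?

A width-4 tree decomposition is:
Bags: B1 = {0, 2, 6, 7, 8}  B2 = {0, 1, 6, 7, 8}  B3 = {1, 5, 6, 7, 8}  B4 = {0, 2, 3, 6, 8}  B5 = {0, 1, 4, 7, 8}
Tree: B1–B2, B2–B3, B1–B4, B2–B5
The largest bag has 5 vertices, giving width 4; this decomposition certifies tw(G) ≤ 4. For the lower bound, the 5 vertices {0, 1, 4, 7, 8} are pairwise adjacent, and any tree decomposition puts a clique entirely inside one bag — forcing width ≥ 4. Hence tw(G) = 4 exactly.

4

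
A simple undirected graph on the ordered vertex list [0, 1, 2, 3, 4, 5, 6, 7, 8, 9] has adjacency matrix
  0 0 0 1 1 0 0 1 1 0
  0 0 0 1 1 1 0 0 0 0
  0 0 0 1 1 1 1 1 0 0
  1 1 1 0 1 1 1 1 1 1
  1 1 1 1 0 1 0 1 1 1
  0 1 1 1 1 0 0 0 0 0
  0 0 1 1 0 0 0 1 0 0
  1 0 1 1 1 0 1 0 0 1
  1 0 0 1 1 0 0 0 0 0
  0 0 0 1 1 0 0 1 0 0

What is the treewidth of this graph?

A width-3 tree decomposition is:
Bags: B1 = {2, 3, 4, 7}  B2 = {2, 3, 6, 7}  B3 = {0, 3, 4, 7}  B4 = {2, 3, 4, 5}  B5 = {0, 3, 4, 8}  B6 = {1, 3, 4, 5}  B7 = {3, 4, 7, 9}
Tree: B1–B2, B1–B3, B1–B4, B3–B5, B4–B6, B3–B7
Every bag has size at most 4, so the width is 4 − 1 = 3 and tw(G) ≤ 3. On the other hand G contains the 4-clique {0, 3, 4, 8}. A clique must lie in a single bag of any decomposition, so no decomposition can have width below 3. Therefore the treewidth is 3.

3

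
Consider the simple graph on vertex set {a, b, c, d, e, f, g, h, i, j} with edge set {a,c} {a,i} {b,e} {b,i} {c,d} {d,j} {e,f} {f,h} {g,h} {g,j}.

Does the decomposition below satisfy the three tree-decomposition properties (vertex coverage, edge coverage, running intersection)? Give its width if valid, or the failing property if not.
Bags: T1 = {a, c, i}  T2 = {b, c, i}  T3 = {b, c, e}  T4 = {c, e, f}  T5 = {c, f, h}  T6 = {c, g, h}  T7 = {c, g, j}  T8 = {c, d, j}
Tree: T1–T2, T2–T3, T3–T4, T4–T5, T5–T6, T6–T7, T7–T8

Yes; width 2.

Checking the three conditions: (i) the bags cover all of {a, b, c, d, e, f, g, h, i, j}; (ii) for each edge, some bag contains both endpoints; (iii) the bags containing any fixed vertex form a subtree. All hold, so the decomposition is valid with width 3 − 1 = 2.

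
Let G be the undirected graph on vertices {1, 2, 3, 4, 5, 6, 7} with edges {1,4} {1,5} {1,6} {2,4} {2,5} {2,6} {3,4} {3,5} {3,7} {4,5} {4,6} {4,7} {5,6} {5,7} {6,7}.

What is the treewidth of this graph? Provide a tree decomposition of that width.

Each bag holds 4 vertices, so the decomposition has width 3, which upper-bounds the treewidth. For the lower bound, the 4 vertices {3, 4, 5, 7} are pairwise adjacent, and any tree decomposition puts a clique entirely inside one bag — forcing width ≥ 3. Therefore the treewidth is 3.

Treewidth 3.
One optimal decomposition is:
Bags: B1 = {4, 5, 6, 7}  B2 = {1, 4, 5, 6}  B3 = {3, 4, 5, 7}  B4 = {2, 4, 5, 6}
Tree: B1–B2, B1–B3, B2–B4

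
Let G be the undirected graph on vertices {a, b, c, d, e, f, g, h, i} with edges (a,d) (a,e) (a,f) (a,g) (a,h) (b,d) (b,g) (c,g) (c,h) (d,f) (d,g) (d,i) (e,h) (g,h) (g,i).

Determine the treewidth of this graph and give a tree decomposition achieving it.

The largest bag has 3 vertices, giving width 2; this decomposition certifies tw(G) ≤ 2. For the lower bound, the 3 vertices {a, d, g} are pairwise adjacent, and any tree decomposition puts a clique entirely inside one bag — forcing width ≥ 2. Hence tw(G) = 2 exactly.

Treewidth 2.
Bags: B1 = {a, d, g}  B2 = {a, g, h}  B3 = {a, e, h}  B4 = {d, g, i}  B5 = {c, g, h}  B6 = {b, d, g}  B7 = {a, d, f}
Tree: B1–B2, B2–B3, B1–B4, B2–B5, B1–B6, B1–B7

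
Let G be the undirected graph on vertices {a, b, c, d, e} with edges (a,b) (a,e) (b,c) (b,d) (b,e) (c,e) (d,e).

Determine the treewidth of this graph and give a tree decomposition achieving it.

Every bag has size at most 3, so the width is 3 − 1 = 2 and tw(G) ≤ 2. Conversely, {b, d, e} is a clique of size 3, and the vertices of any clique must share a bag in every tree decomposition; so some bag has ≥ 3 vertices and tw(G) ≥ 2. Combining the bounds, tw(G) = 2.

Treewidth 2.
One optimal decomposition is:
Bags: B1 = {b, d, e}  B2 = {a, b, e}  B3 = {b, c, e}
Tree: B1–B2, B2–B3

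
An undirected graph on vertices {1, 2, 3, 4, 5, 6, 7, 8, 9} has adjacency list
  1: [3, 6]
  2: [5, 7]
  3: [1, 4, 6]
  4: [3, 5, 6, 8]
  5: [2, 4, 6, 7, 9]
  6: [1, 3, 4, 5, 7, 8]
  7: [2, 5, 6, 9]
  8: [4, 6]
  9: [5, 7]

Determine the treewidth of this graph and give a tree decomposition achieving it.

Each bag holds 3 vertices, so the decomposition has width 2, which upper-bounds the treewidth. For the lower bound, the 3 vertices {5, 7, 9} are pairwise adjacent, and any tree decomposition puts a clique entirely inside one bag — forcing width ≥ 2. The upper and lower bounds meet at 2, so that is the treewidth.

Treewidth 2.
One such decomposition:
Bags: B1 = {3, 4, 6}  B2 = {4, 5, 6}  B3 = {1, 3, 6}  B4 = {5, 6, 7}  B5 = {5, 7, 9}  B6 = {4, 6, 8}  B7 = {2, 5, 7}
Tree: B1–B2, B1–B3, B2–B4, B4–B5, B2–B6, B5–B7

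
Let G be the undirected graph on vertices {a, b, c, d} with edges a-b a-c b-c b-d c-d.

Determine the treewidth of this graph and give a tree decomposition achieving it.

The largest bag has 3 vertices, giving width 2; this decomposition certifies tw(G) ≤ 2. On the other hand G contains the 3-clique {b, c, d}. A clique must lie in a single bag of any decomposition, so no decomposition can have width below 2. The upper and lower bounds meet at 2, so that is the treewidth.

Treewidth 2.
Bags: B1 = {b, c, d}  B2 = {a, b, c}
Tree: B1–B2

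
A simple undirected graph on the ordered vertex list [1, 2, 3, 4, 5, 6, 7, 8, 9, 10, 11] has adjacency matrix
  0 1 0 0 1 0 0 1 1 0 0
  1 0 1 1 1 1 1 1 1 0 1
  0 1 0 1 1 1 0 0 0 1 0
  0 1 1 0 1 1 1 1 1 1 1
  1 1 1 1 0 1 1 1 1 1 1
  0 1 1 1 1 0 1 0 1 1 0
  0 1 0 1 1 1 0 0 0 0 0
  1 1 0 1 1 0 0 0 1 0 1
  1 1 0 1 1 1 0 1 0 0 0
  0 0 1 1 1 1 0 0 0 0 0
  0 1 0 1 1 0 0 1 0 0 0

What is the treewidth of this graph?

4

A width-4 tree decomposition is:
Bags: B1 = {2, 4, 5, 6, 9}  B2 = {2, 3, 4, 5, 6}  B3 = {2, 4, 5, 6, 7}  B4 = {2, 4, 5, 8, 9}  B5 = {2, 4, 5, 8, 11}  B6 = {1, 2, 5, 8, 9}  B7 = {3, 4, 5, 6, 10}
Tree: B1–B2, B1–B3, B1–B4, B4–B5, B4–B6, B2–B7
Each bag holds 5 vertices, so the decomposition has width 4, which upper-bounds the treewidth. On the other hand G contains the 5-clique {1, 2, 5, 8, 9}. A clique must lie in a single bag of any decomposition, so no decomposition can have width below 4. Hence tw(G) = 4 exactly.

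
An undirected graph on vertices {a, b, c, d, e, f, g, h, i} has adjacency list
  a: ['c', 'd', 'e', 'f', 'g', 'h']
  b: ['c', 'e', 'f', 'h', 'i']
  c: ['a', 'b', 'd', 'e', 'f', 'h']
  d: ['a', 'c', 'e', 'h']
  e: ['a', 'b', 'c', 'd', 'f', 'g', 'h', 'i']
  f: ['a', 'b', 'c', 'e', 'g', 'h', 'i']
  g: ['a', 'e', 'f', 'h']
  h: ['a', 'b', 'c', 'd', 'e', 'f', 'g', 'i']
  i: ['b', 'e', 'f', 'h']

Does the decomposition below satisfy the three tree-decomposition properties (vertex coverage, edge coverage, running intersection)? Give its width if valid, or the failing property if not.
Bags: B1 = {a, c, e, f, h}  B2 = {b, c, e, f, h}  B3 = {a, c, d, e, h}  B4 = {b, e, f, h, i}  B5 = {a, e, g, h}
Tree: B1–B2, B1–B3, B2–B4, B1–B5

A tree decomposition must satisfy three properties: every vertex lies in some bag; for every edge, both endpoints lie together in some bag; and for every vertex, the bags containing it form a connected subtree. Here edge (f,g) lies in no bag, so the decomposition is invalid.

No — edge (f,g) lies in no bag.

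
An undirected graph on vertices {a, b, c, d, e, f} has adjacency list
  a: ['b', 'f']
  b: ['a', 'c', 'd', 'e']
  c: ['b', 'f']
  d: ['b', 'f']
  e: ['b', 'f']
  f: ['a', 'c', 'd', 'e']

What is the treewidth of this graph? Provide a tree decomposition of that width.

Each bag holds 3 vertices, so the decomposition has width 2, which upper-bounds the treewidth. Since a–b–d–f–a is a cycle in G, G is not acyclic. Forests are exactly the graphs of treewidth ≤ 1, so tw(G) ≥ 2. The upper and lower bounds meet at 2, so that is the treewidth.

Treewidth 2.
One optimal decomposition is:
Bags: B1 = {a, b, f}  B2 = {b, d, f}  B3 = {b, e, f}  B4 = {b, c, f}
Tree: B1–B2, B2–B3, B3–B4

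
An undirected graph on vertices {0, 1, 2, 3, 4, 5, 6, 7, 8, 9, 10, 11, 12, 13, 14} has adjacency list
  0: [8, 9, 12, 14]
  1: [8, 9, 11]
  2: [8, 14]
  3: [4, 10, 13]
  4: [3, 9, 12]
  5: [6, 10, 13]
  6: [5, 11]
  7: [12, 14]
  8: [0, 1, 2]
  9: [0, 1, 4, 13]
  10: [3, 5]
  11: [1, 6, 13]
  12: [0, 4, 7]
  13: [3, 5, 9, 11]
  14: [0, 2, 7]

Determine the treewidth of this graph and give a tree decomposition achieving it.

Treewidth 3.
One optimal decomposition is:
Bags: B1 = {2, 7, 8, 14}  B2 = {0, 7, 8, 14}  B3 = {0, 7, 8, 12}  B4 = {0, 1, 8, 12}  B5 = {0, 1, 9, 12}  B6 = {1, 4, 9, 12}  B7 = {1, 4, 9, 11}  B8 = {4, 9, 11, 13}  B9 = {3, 4, 11, 13}  B10 = {3, 6, 11, 13}  B11 = {3, 5, 6, 13}  B12 = {3, 5, 6, 10}
Tree: B1–B2, B2–B3, B3–B4, B4–B5, B5–B6, B6–B7, B7–B8, B8–B9, B9–B10, B10–B11, B11–B12

Each bag holds 4 vertices, so the decomposition has width 3, which upper-bounds the treewidth. For the lower bound: the 4 vertex sets {2,7,14}, {8}, {0}, {1,4,9,12} are disjoint, each induces a connected subgraph, and every pair is joined by at least one edge of G. Contracting each set to a single vertex therefore yields K_{4} as a minor, and since treewidth is minor-monotone, tw(G) ≥ tw(K_{4}) = 3. Hence tw(G) = 3 exactly.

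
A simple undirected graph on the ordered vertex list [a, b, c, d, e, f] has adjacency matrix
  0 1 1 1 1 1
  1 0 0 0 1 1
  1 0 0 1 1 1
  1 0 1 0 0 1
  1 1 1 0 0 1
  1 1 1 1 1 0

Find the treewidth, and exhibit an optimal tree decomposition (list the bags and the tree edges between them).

Treewidth 3.
Bags: B1 = {a, c, e, f}  B2 = {a, c, d, f}  B3 = {a, b, e, f}
Tree: B1–B2, B1–B3

Every bag has size at most 4, so the width is 4 − 1 = 3 and tw(G) ≤ 3. Conversely, {a, c, d, f} is a clique of size 4, and the vertices of any clique must share a bag in every tree decomposition; so some bag has ≥ 4 vertices and tw(G) ≥ 3. Combining the bounds, tw(G) = 3.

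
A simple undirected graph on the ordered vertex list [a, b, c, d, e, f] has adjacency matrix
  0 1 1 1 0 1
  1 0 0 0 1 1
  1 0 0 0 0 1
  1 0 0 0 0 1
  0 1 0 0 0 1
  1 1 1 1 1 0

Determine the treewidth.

A width-2 tree decomposition is:
Bags: B1 = {a, b, f}  B2 = {a, d, f}  B3 = {b, e, f}  B4 = {a, c, f}
Tree: B1–B2, B1–B3, B2–B4
The largest bag has 3 vertices, giving width 2; this decomposition certifies tw(G) ≤ 2. On the other hand G contains the 3-clique {b, e, f}. A clique must lie in a single bag of any decomposition, so no decomposition can have width below 2. Therefore the treewidth is 2.

2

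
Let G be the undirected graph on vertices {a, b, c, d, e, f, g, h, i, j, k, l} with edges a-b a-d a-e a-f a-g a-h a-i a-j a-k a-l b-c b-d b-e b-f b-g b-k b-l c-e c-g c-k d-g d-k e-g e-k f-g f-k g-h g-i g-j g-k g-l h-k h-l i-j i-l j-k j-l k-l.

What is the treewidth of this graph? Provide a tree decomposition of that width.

Each bag holds 5 vertices, so the decomposition has width 4, which upper-bounds the treewidth. On the other hand G contains the 5-clique {b, c, e, g, k}. A clique must lie in a single bag of any decomposition, so no decomposition can have width below 4. The upper and lower bounds meet at 4, so that is the treewidth.

Treewidth 4.
One optimal decomposition is:
Bags: B1 = {a, b, g, k, l}  B2 = {a, b, d, g, k}  B3 = {a, g, j, k, l}  B4 = {a, g, h, k, l}  B5 = {a, b, e, g, k}  B6 = {a, g, i, j, l}  B7 = {b, c, e, g, k}  B8 = {a, b, f, g, k}
Tree: B1–B2, B1–B3, B1–B4, B2–B5, B3–B6, B5–B7, B5–B8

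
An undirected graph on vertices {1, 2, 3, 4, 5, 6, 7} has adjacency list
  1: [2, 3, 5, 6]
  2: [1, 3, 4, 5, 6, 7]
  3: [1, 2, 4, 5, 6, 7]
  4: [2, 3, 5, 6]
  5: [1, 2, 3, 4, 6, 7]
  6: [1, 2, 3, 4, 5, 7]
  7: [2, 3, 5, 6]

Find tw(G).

A width-4 tree decomposition is:
Bags: B1 = {1, 2, 3, 5, 6}  B2 = {2, 3, 4, 5, 6}  B3 = {2, 3, 5, 6, 7}
Tree: B1–B2, B1–B3
Every bag has size at most 5, so the width is 5 − 1 = 4 and tw(G) ≤ 4. For the lower bound, the 5 vertices {1, 2, 3, 5, 6} are pairwise adjacent, and any tree decomposition puts a clique entirely inside one bag — forcing width ≥ 4. Hence tw(G) = 4 exactly.

4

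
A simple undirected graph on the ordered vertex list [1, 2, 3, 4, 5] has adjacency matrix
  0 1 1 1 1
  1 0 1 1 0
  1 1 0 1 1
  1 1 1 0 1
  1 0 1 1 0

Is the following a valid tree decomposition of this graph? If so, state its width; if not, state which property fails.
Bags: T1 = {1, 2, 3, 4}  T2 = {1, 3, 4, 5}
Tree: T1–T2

Vertex coverage: the bags together contain {1, 2, 3, 4, 5}, the full vertex set. Edge coverage: each edge of G has both endpoints in at least one bag. Running intersection: for every vertex, the bags containing it form a connected subtree. All three properties hold, so this is a valid tree decomposition of width max|bag| − 1 = 3, and hence tw(G) ≤ 3.

Yes; width 3.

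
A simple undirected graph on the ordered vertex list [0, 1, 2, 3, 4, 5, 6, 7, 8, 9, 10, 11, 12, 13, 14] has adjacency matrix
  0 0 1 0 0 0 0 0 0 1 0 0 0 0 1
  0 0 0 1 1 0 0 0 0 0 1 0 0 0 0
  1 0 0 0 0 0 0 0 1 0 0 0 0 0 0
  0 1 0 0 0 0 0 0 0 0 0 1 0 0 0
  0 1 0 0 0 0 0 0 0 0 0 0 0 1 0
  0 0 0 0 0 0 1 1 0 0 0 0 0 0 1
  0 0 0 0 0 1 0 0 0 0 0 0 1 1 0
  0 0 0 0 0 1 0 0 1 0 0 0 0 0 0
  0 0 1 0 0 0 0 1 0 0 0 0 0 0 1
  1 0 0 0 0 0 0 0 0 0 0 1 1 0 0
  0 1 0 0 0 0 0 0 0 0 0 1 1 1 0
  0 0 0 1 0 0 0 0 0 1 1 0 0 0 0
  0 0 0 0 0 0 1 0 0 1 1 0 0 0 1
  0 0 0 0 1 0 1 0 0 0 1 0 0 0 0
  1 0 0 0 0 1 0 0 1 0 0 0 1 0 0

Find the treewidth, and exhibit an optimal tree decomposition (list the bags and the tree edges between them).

The largest bag has 4 vertices, giving width 3; this decomposition certifies tw(G) ≤ 3. For the lower bound: the 4 vertex sets {1,3,4}, {13}, {10}, {6,9,11,12} are disjoint, each induces a connected subgraph, and every pair is joined by at least one edge of G. Contracting each set to a single vertex therefore yields K_{4} as a minor, and since treewidth is minor-monotone, tw(G) ≥ tw(K_{4}) = 3. Therefore the treewidth is 3.

Treewidth 3.
One optimal decomposition is:
Bags: B1 = {1, 3, 4, 13}  B2 = {1, 3, 10, 13}  B3 = {3, 10, 11, 13}  B4 = {6, 10, 11, 13}  B5 = {6, 10, 11, 12}  B6 = {6, 9, 11, 12}  B7 = {5, 6, 9, 12}  B8 = {5, 9, 12, 14}  B9 = {0, 5, 9, 14}  B10 = {0, 5, 7, 14}  B11 = {0, 7, 8, 14}  B12 = {0, 2, 7, 8}
Tree: B1–B2, B2–B3, B3–B4, B4–B5, B5–B6, B6–B7, B7–B8, B8–B9, B9–B10, B10–B11, B11–B12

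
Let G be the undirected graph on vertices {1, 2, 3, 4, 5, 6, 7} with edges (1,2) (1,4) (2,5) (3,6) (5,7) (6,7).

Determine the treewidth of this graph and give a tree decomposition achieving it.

Each bag holds 2 vertices, so the decomposition has width 1, which upper-bounds the treewidth. G has an edge, so its treewidth is at least 1. Therefore the treewidth is 1.

Treewidth 1.
Bags: B1 = {3, 6}  B2 = {6, 7}  B3 = {5, 7}  B4 = {2, 5}  B5 = {1, 2}  B6 = {1, 4}
Tree: B1–B2, B2–B3, B3–B4, B4–B5, B5–B6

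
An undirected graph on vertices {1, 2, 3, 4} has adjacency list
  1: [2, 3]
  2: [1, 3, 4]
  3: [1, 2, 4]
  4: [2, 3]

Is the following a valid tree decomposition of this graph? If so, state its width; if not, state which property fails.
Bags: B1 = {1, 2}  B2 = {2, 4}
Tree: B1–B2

No — vertex 3 appears in no bag.

A tree decomposition must satisfy three properties: every vertex lies in some bag; for every edge, both endpoints lie together in some bag; and for every vertex, the bags containing it form a connected subtree. Here vertex 3 appears in no bag, so the decomposition is invalid.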